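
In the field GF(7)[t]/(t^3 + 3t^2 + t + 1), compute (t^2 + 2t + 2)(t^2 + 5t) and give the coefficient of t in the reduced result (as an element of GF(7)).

Multiply in GF(7)[t]: (t^2 + 2t + 2)·(t^2 + 5t) = t^4 + 5t^2 + 3t.
Reduce using t^3 ≡ 4t^2 + 6t + 6 (mod t^3 + 3t^2 + t + 1).
Reduced: 6t^2 + 5t + 3.

5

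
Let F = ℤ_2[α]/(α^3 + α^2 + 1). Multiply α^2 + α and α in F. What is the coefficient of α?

0

Multiply in ℤ_2[α]: (α^2 + α)·(α) = α^3 + α^2.
Reduce using α^3 ≡ α^2 + 1 (mod α^3 + α^2 + 1).
Reduced: 1.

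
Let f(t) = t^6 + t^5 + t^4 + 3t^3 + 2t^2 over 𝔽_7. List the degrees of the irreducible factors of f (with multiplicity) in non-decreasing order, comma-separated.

1, 1, 1, 1, 1, 1

Linear factors from roots: (t), (t + 3), (t + 1).
Complete factorization: f(t) = (t)^2·(t + 1)^2·(t + 3)^2.
Factor degrees with multiplicity: 1 + 1 + 1 + 1 + 1 + 1 = 6.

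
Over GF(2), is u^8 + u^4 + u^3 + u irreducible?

No

Write f(u) = u^8 + u^4 + u^3 + u.
Check for roots in GF(2): f(0) = 0 → root; f(1) = 0 → root.
f(0) = 0, so (u) divides f(u); f is reducible.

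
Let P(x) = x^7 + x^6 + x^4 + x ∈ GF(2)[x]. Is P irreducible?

Check for roots in GF(2): P(0) = 0 → root; P(1) = 0 → root.
P(0) = 0, so (x) divides P(x); P is reducible.

No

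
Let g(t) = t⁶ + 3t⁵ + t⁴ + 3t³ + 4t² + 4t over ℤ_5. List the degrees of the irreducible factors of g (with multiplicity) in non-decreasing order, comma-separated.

Roots in ℤ_5: g(0) = 0 → root; g(1) = 1; g(2) = 4; g(3) = 3; g(4) = 1.
Linear factors from roots: (t).
Complete factorization: g(t) = (t)·(t² + 2t + 3)·(t³ + t² + t + 3).
Factor degrees with multiplicity: 1 + 2 + 3 = 6.

1, 2, 3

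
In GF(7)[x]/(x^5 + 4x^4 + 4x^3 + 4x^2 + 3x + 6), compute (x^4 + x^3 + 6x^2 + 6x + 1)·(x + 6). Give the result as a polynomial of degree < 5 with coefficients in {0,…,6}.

3x^4 + x^3 + 3x^2 + 6x

Multiply in GF(7)[x]: (x^4 + x^3 + 6x^2 + 6x + 1)·(x + 6) = x^5 + 5x^3 + 2x + 6.
Reduce using x^5 ≡ 3x^4 + 3x^3 + 3x^2 + 4x + 1 (mod x^5 + 4x^4 + 4x^3 + 4x^2 + 3x + 6).
Reduced: 3x^4 + x^3 + 3x^2 + 6x.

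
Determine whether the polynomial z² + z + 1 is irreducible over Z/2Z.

Write f(z) = z² + z + 1.
Check for roots in Z/2Z: f(0) = 1; f(1) = 1.
No roots. A degree-2 polynomial over a field with no linear factor is irreducible.

Yes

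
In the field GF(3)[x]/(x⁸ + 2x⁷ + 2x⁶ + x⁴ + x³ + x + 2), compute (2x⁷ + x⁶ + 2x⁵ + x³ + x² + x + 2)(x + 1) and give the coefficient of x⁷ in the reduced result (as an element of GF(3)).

2

Multiply in GF(3)[x]: (2x⁷ + x⁶ + 2x⁵ + x³ + x² + x + 2)·(x + 1) = 2x⁸ + 2x⁵ + x⁴ + 2x³ + 2x² + 2.
Reduce using x⁸ ≡ x⁷ + x⁶ + 2x⁴ + 2x³ + 2x + 1 (mod x⁸ + 2x⁷ + 2x⁶ + x⁴ + x³ + x + 2).
Reduced: 2x⁷ + 2x⁶ + 2x⁵ + 2x⁴ + 2x² + x + 1.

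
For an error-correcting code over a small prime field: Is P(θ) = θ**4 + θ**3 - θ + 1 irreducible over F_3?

Yes

Check for roots in F_3: P(0) = 1; P(1) = 2; P(2) = 2.
No roots, so no linear factors.
Monic irreducibles of degree 2 over GF(3): θ**2 + 1, θ**2 + θ - 1, θ**2 - θ - 1.
None of them divide P (all give nonzero remainder).
No irreducible factor of degree ≤ 2 exists, so P is irreducible over GF(3).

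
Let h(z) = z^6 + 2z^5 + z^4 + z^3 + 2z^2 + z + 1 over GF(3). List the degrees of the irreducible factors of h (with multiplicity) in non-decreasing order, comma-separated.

1, 2, 3

Roots in GF(3): h(0) = 1; h(1) = 0 → root; h(2) = 1.
Linear factors from roots: (z + 2).
Complete factorization: h(z) = (z + 2)·(z^2 + z + 2)·(z^3 + 2z^2 + 1).
Factor degrees with multiplicity: 1 + 2 + 3 = 6.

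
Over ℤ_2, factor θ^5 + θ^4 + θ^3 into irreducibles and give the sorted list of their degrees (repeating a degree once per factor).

Write f(θ) = θ^5 + θ^4 + θ^3.
Roots in ℤ_2: f(0) = 0 → root; f(1) = 1.
Linear factors from roots: (θ).
Complete factorization: f(θ) = (θ)^3·(θ^2 + θ + 1).
Factor degrees with multiplicity: 1 + 1 + 1 + 2 = 5.

1, 1, 1, 2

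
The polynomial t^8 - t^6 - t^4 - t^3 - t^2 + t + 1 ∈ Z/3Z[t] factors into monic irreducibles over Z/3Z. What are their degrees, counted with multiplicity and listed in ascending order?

8

Write h(t) = t^8 - t^6 - t^4 - t^3 - t^2 + t + 1.
Roots in Z/3Z: h(0) = 1; h(1) = 2; h(2) = 2.
Complete factorization: h(t) = (t^8 - t^6 - t^4 - t^3 - t^2 + t + 1).
Factor degrees with multiplicity: 8 = 8.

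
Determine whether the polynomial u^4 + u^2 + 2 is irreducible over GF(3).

Yes

Write g(u) = u^4 + u^2 + 2.
Check for roots in GF(3): g(0) = 2; g(1) = 1; g(2) = 1.
No roots, so no linear factors.
Monic irreducibles of degree 2 over GF(3): u^2 + 1, u^2 + u + 2, u^2 + 2u + 2.
None of them divide g (all give nonzero remainder).
No irreducible factor of degree ≤ 2 exists, so g is irreducible over GF(3).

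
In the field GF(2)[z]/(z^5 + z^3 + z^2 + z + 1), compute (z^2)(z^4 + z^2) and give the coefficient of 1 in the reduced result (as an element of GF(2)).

0

Multiply in GF(2)[z]: (z^2)·(z^4 + z^2) = z^6 + z^4.
Reduce using z^5 ≡ z^3 + z^2 + z + 1 (mod z^5 + z^3 + z^2 + z + 1).
Reduced: z^3 + z^2 + z.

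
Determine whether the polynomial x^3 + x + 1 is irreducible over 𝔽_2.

Write P(x) = x^3 + x + 1.
Check for roots in 𝔽_2: P(0) = 1; P(1) = 1.
No roots. A degree-3 polynomial over a field with no linear factor is irreducible.

Yes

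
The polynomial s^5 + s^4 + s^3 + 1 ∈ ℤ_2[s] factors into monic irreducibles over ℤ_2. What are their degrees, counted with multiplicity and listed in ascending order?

Write h(s) = s^5 + s^4 + s^3 + 1.
Roots in ℤ_2: h(0) = 1; h(1) = 0 → root.
Linear factors from roots: (s + 1).
Complete factorization: h(s) = (s + 1)^2·(s^3 + s^2 + 1).
Factor degrees with multiplicity: 1 + 1 + 3 = 5.

1, 1, 3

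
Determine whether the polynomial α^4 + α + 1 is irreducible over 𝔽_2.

Yes

Write g(α) = α^4 + α + 1.
Check for roots in 𝔽_2: g(0) = 1; g(1) = 1.
No roots, so no linear factors.
Monic irreducibles of degree 2 over GF(2): α^2 + α + 1.
None of them divide g (all give nonzero remainder).
No irreducible factor of degree ≤ 2 exists, so g is irreducible over GF(2).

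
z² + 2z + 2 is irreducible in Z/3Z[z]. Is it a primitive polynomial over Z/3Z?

Write f(z) = z² + 2z + 2.
|GF(3^2)^×| = 3^2 − 1 = 8. Prime factorization: 8 = 2^3.
f is primitive ⇔ z has order 8 in GF(3)[z]/(f), i.e. z^(8/q) ≠ 1 for each prime q | 8.
z^(4) mod f = 2.
None equal 1, so z has full order 8; f is primitive.

Yes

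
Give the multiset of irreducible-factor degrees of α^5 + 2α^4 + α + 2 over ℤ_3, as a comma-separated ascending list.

Write f(α) = α^5 + 2α^4 + α + 2.
Roots in ℤ_3: f(0) = 2; f(1) = 0 → root; f(2) = 2.
Linear factors from roots: (α + 2).
Complete factorization: f(α) = (α + 2)·(α^2 + α + 2)·(α^2 + 2α + 2).
Factor degrees with multiplicity: 1 + 2 + 2 = 5.

1, 2, 2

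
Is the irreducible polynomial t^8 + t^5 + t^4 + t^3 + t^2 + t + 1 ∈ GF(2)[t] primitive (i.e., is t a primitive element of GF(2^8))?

No

Write f(t) = t^8 + t^5 + t^4 + t^3 + t^2 + t + 1.
|GF(2^8)^×| = 2^8 − 1 = 255. Prime factorization: 255 = 3·5·17.
f is primitive ⇔ t has order 255 in GF(2)[t]/(f), i.e. t^(255/q) ≠ 1 for each prime q | 255.
t^(85) mod f = 1
t^(51) mod f = t^7 + t^5 + t^3 + t^2 + t + 1.
t^(15) mod f = t^6 + t^3 + t + 1.
Since t^(85) = 1, the order of t divides 85 < 255; not primitive.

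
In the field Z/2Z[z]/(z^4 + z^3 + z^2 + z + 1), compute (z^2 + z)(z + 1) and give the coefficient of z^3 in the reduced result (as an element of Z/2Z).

Multiply in Z/2Z[z]: (z^2 + z)·(z + 1) = z^3 + z.
Reduced: z^3 + z.

1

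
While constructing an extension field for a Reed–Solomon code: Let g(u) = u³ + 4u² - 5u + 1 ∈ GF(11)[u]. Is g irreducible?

Yes

Check each element of GF(11) for a root: g(0)=1, g(1)=1, g(2)=4, g(3)=5, g(4)=10, g(5)=3, g(6)=1, g(7)=10, g(8)=3, g(9)=8, g(10)=9.
No roots. A degree-3 polynomial over a field with no linear factor is irreducible.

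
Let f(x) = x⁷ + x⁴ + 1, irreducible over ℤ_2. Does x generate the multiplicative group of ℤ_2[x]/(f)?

Yes

|GF(2^7)^×| = 2^7 − 1 = 127. Prime factorization: 127 = 127.
f is primitive ⇔ x has order 127 in GF(2)[x]/(f), i.e. x^(127/q) ≠ 1 for each prime q | 127.
x^(1) mod f = x.
None equal 1, so x has full order 127; f is primitive.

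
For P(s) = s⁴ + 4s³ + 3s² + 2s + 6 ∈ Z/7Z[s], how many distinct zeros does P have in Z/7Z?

Evaluate at each of the 7 elements of Z/7Z:
P(0) = 6; P(1) = 2; P(2) = 0 → root; P(3) = 4; P(4) = 0 → root; P(5) = 5; P(6) = 4.
Roots: {2, 4}.

2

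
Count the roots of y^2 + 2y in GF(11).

Write h(y) = y^2 + 2y.
Evaluate at each of the 11 elements of GF(11):
h(0) = 0 → root; h(1) = 3; h(2) = 8; h(3) = 4; h(4) = 2; h(5) = 2; h(6) = 4; h(7) = 8; h(8) = 3; h(9) = 0 → root; h(10) = 10.
Roots: {0, 9}.

2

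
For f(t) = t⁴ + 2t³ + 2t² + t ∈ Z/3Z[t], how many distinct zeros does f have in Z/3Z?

3

Evaluate at each of the 3 elements of Z/3Z:
f(0) = 0 → root; f(1) = 0 → root; f(2) = 0 → root.
Roots: {0, 1, 2}.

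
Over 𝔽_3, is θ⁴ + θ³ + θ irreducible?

Write m(θ) = θ⁴ + θ³ + θ.
Check for roots in 𝔽_3: m(0) = 0 → root; m(1) = 0 → root; m(2) = 2.
m(0) = 0, so (θ) divides m(θ); m is reducible.

No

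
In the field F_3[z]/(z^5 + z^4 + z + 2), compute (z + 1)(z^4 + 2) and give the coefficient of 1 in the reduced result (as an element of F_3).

Multiply in F_3[z]: (z + 1)·(z^4 + 2) = z^5 + z^4 + 2z + 2.
Reduce using z^5 ≡ 2z^4 + 2z + 1 (mod z^5 + z^4 + z + 2).
Reduced: z.

0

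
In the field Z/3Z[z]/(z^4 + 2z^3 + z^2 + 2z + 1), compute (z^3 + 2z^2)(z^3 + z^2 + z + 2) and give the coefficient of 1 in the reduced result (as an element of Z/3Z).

Multiply in Z/3Z[z]: (z^3 + 2z^2)·(z^3 + z^2 + z + 2) = z^6 + z^3 + z^2.
Reduce using z^4 ≡ z^3 + 2z^2 + z + 2 (mod z^4 + 2z^3 + z^2 + 2z + 1).
Reduced: z^3 + z^2 + 2z.

0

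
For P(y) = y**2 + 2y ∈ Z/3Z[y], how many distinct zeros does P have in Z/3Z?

Evaluate at each of the 3 elements of Z/3Z:
P(0) = 0 → root; P(1) = 0 → root; P(2) = 2.
Roots: {0, 1}.

2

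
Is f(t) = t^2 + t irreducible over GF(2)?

No

Check for roots in GF(2): f(0) = 0 → root; f(1) = 0 → root.
f(0) = 0, so (t) divides f(t); f is reducible.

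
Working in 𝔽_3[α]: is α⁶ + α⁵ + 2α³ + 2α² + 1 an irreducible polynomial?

Yes

Write P(α) = α⁶ + α⁵ + 2α³ + 2α² + 1.
Check for roots in 𝔽_3: P(0) = 1; P(1) = 1; P(2) = 1.
No roots, so no linear factors.
Monic irreducibles of degree 2 over GF(3): α² + 1, α² + α + 2, α² + 2α + 2.
None of them divide P (all give nonzero remainder).
Degree-3 irreducible divisors: test the 8 monic irreducibles of degree 3 over GF(3).
None of them divide P (all give nonzero remainder).
No irreducible factor of degree ≤ 3 exists, so P is irreducible over GF(3).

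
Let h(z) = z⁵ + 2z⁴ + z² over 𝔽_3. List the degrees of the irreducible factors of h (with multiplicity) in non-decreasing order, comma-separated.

1, 1, 3

Roots in 𝔽_3: h(0) = 0 → root; h(1) = 1; h(2) = 2.
Linear factors from roots: (z).
Complete factorization: h(z) = (z)^2·(z³ + 2z² + 1).
Factor degrees with multiplicity: 1 + 1 + 3 = 5.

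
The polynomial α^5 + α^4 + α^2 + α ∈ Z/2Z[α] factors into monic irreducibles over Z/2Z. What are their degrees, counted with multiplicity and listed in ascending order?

1, 1, 1, 2

Write h(α) = α^5 + α^4 + α^2 + α.
Roots in Z/2Z: h(0) = 0 → root; h(1) = 0 → root.
Linear factors from roots: (α), (α + 1).
Complete factorization: h(α) = (α)·(α + 1)^2·(α^2 + α + 1).
Factor degrees with multiplicity: 1 + 1 + 1 + 2 = 5.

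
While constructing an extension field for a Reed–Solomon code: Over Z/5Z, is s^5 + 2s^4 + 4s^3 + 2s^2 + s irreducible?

Write h(s) = s^5 + 2s^4 + 4s^3 + 2s^2 + s.
Check for roots in Z/5Z: h(0) = 0 → root; h(1) = 0 → root; h(2) = 1; h(3) = 4; h(4) = 3.
h(0) = 0, so (s) divides h(s); h is reducible.

No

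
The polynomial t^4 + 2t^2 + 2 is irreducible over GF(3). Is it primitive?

Write f(t) = t^4 + 2t^2 + 2.
|GF(3^4)^×| = 3^4 − 1 = 80. Prime factorization: 80 = 2^4·5.
f is primitive ⇔ t has order 80 in GF(3)[t]/(f), i.e. t^(80/q) ≠ 1 for each prime q | 80.
t^(40) mod f = 2.
t^(16) mod f = 1
Since t^(16) = 1, the order of t divides 16 < 80; not primitive.

No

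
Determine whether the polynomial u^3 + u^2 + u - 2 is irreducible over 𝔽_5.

Write P(u) = u^3 + u^2 + u - 2.
Check for roots in 𝔽_5: P(0) = 3; P(1) = 1; P(2) = 2; P(3) = 2; P(4) = 2.
No roots. A degree-3 polynomial over a field with no linear factor is irreducible.

Yes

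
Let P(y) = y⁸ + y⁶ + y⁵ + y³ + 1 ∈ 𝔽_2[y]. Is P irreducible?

Check for roots in 𝔽_2: P(0) = 1; P(1) = 1.
No roots, so no linear factors.
Monic irreducibles of degree 2 over GF(2): y² + y + 1.
None of them divide P (all give nonzero remainder).
Monic irreducibles of degree 3 over GF(2): y³ + y + 1, y³ + y² + 1.
None of them divide P (all give nonzero remainder).
Monic irreducibles of degree 4 over GF(2): y⁴ + y + 1, y⁴ + y³ + 1, y⁴ + y³ + y² + y + 1.
None of them divide P (all give nonzero remainder).
No irreducible factor of degree ≤ 4 exists, so P is irreducible over GF(2).

Yes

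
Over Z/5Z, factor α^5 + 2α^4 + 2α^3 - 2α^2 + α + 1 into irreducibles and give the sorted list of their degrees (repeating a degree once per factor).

Write h(α) = α^5 + 2α^4 + 2α^3 - 2α^2 + α + 1.
Roots in Z/5Z: h(0) = 1; h(1) = 0 → root; h(2) = 0 → root; h(3) = 0 → root; h(4) = 2.
Linear factors from roots: (α - 1), (α - 2), (α + 2).
Complete factorization: h(α) = (α + 2)·(α - 2)·(α - 1)·(α^2 - 2α - 1).
Factor degrees with multiplicity: 1 + 1 + 1 + 2 = 5.

1, 1, 1, 2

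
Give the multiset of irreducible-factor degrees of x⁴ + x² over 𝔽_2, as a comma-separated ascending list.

Write h(x) = x⁴ + x².
Roots in 𝔽_2: h(0) = 0 → root; h(1) = 0 → root.
Linear factors from roots: (x), (x + 1).
Complete factorization: h(x) = (x)^2·(x + 1)^2.
Factor degrees with multiplicity: 1 + 1 + 1 + 1 = 4.

1, 1, 1, 1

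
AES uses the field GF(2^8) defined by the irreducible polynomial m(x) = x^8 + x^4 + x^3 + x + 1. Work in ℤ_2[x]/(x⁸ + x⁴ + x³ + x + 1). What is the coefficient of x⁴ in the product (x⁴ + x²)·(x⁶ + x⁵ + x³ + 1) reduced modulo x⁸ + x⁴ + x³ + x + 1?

1

Multiply in ℤ_2[x]: (x⁴ + x²)·(x⁶ + x⁵ + x³ + 1) = x¹⁰ + x⁹ + x⁸ + x⁵ + x⁴ + x².
Reduce using x⁸ ≡ x⁴ + x³ + x + 1 (mod x⁸ + x⁴ + x³ + x + 1).
Reduced: x⁶ + x⁵ + x⁴ + x² + 1.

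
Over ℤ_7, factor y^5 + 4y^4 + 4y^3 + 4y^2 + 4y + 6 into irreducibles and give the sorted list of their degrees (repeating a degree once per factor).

Write h(y) = y^5 + 4y^4 + 4y^3 + 4y^2 + 4y + 6.
Linear factors from roots: (y + 2).
Complete factorization: h(y) = (y + 2)·(y^2 + 2)·(y^2 + 2y + 5).
Factor degrees with multiplicity: 1 + 2 + 2 = 5.

1, 2, 2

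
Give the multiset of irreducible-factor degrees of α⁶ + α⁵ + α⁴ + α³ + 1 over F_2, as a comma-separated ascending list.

2, 4

Write f(α) = α⁶ + α⁵ + α⁴ + α³ + 1.
Roots in F_2: f(0) = 1; f(1) = 1.
Complete factorization: f(α) = (α² + α + 1)·(α⁴ + α + 1).
Factor degrees with multiplicity: 2 + 4 = 6.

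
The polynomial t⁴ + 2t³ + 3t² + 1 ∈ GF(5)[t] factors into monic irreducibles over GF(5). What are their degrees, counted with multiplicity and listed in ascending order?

1, 3

Write g(t) = t⁴ + 2t³ + 3t² + 1.
Roots in GF(5): g(0) = 1; g(1) = 2; g(2) = 0 → root; g(3) = 3; g(4) = 3.
Linear factors from roots: (t + 3).
Complete factorization: g(t) = (t + 3)·(t³ + 4t² + t + 2).
Factor degrees with multiplicity: 1 + 3 = 4.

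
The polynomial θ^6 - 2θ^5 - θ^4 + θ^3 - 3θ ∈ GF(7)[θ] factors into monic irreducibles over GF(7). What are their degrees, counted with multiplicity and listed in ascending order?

1, 1, 2, 2

Write g(θ) = θ^6 - 2θ^5 - θ^4 + θ^3 - 3θ.
Linear factors from roots: (θ), (θ - 2).
Complete factorization: g(θ) = (θ)·(θ - 2)·(θ^2 + θ - 3)·(θ^2 - θ + 3).
Factor degrees with multiplicity: 1 + 1 + 2 + 2 = 6.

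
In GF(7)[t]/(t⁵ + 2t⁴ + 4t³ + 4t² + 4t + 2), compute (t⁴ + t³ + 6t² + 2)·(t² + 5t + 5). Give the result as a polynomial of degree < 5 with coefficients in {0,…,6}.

4t^4 + t^3 + 5t^2 + 6t + 2

Multiply in GF(7)[t]: (t⁴ + t³ + 6t² + 2)·(t² + 5t + 5) = t⁶ + 6t⁵ + 2t⁴ + 4t² + 3t + 3.
Reduce using t⁵ ≡ 5t⁴ + 3t³ + 3t² + 3t + 5 (mod t⁵ + 2t⁴ + 4t³ + 4t² + 4t + 2).
Reduced: 4t⁴ + t³ + 5t² + 6t + 2.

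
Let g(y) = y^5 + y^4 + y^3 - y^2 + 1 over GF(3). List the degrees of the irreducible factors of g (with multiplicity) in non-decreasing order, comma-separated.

Roots in GF(3): g(0) = 1; g(1) = 0 → root; g(2) = 2.
Linear factors from roots: (y - 1).
Complete factorization: g(y) = (y - 1)·(y^2 + 1)·(y^2 - y - 1).
Factor degrees with multiplicity: 1 + 2 + 2 = 5.

1, 2, 2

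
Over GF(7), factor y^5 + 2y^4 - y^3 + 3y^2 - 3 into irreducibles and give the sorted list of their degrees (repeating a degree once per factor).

2, 3

Write g(y) = y^5 + 2y^4 - y^3 + 3y^2 - 3.
Complete factorization: g(y) = (y^2 - 2y + 3)·(y^3 - 3y^2 - 3y - 1).
Factor degrees with multiplicity: 2 + 3 = 5.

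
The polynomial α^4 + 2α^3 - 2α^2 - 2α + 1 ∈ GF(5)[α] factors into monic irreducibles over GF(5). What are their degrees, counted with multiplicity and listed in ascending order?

Write g(α) = α^4 + 2α^3 - 2α^2 - 2α + 1.
Roots in GF(5): g(0) = 1; g(1) = 0 → root; g(2) = 1; g(3) = 2; g(4) = 0 → root.
Linear factors from roots: (α - 1), (α + 1).
Complete factorization: g(α) = (α + 1)·(α - 1)·(α^2 + 2α - 1).
Factor degrees with multiplicity: 1 + 1 + 2 = 4.

1, 1, 2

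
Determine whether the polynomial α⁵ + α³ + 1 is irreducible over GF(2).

Yes

Write m(α) = α⁵ + α³ + 1.
Check for roots in GF(2): m(0) = 1; m(1) = 1.
No roots, so no linear factors.
Monic irreducibles of degree 2 over GF(2): α² + α + 1.
None of them divide m (all give nonzero remainder).
No irreducible factor of degree ≤ 2 exists, so m is irreducible over GF(2).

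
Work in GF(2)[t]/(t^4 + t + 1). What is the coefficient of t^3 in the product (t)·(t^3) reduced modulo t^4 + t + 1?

Multiply in GF(2)[t]: (t)·(t^3) = t^4.
Reduce using t^4 ≡ t + 1 (mod t^4 + t + 1).
Reduced: t + 1.

0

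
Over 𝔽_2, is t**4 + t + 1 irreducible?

Yes

Write g(t) = t**4 + t + 1.
Check for roots in 𝔽_2: g(0) = 1; g(1) = 1.
No roots, so no linear factors.
Monic irreducibles of degree 2 over GF(2): t**2 + t + 1.
None of them divide g (all give nonzero remainder).
No irreducible factor of degree ≤ 2 exists, so g is irreducible over GF(2).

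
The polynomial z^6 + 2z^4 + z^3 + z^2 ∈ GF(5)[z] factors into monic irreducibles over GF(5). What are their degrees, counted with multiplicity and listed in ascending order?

1, 1, 1, 3

Write f(z) = z^6 + 2z^4 + z^3 + z^2.
Roots in GF(5): f(0) = 0 → root; f(1) = 0 → root; f(2) = 3; f(3) = 2; f(4) = 3.
Linear factors from roots: (z), (z + 4).
Complete factorization: f(z) = (z + 4)·(z)^2·(z^3 + z^2 + 3z + 4).
Factor degrees with multiplicity: 1 + 1 + 1 + 3 = 6.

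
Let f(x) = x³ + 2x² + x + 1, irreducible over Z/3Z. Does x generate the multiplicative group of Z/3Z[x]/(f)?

Yes

|GF(3^3)^×| = 3^3 − 1 = 26. Prime factorization: 26 = 2·13.
f is primitive ⇔ x has order 26 in GF(3)[x]/(f), i.e. x^(26/q) ≠ 1 for each prime q | 26.
x^(13) mod f = 2.
x^(2) mod f = x².
None equal 1, so x has full order 26; f is primitive.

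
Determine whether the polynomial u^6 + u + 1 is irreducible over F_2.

Write f(u) = u^6 + u + 1.
Check for roots in F_2: f(0) = 1; f(1) = 1.
No roots, so no linear factors.
Monic irreducibles of degree 2 over GF(2): u^2 + u + 1.
None of them divide f (all give nonzero remainder).
Monic irreducibles of degree 3 over GF(2): u^3 + u + 1, u^3 + u^2 + 1.
None of them divide f (all give nonzero remainder).
No irreducible factor of degree ≤ 3 exists, so f is irreducible over GF(2).

Yes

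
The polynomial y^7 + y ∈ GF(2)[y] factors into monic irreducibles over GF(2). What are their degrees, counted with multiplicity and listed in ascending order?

1, 1, 1, 2, 2

Write f(y) = y^7 + y.
Roots in GF(2): f(0) = 0 → root; f(1) = 0 → root.
Linear factors from roots: (y), (y + 1).
Complete factorization: f(y) = (y)·(y + 1)^2·(y^2 + y + 1)^2.
Factor degrees with multiplicity: 1 + 1 + 1 + 2 + 2 = 7.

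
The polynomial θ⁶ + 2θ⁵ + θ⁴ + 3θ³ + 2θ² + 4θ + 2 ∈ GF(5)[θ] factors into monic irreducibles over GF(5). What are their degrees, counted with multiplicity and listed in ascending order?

Write f(θ) = θ⁶ + 2θ⁵ + θ⁴ + 3θ³ + 2θ² + 4θ + 2.
Roots in GF(5): f(0) = 2; f(1) = 0 → root; f(2) = 1; f(3) = 4; f(4) = 2.
Linear factors from roots: (θ + 4).
Complete factorization: f(θ) = (θ + 4)·(θ² + 2θ + 3)·(θ³ + θ² + 4θ + 1).
Factor degrees with multiplicity: 1 + 2 + 3 = 6.

1, 2, 3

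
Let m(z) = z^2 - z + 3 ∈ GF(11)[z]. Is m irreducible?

Check each element of GF(11) for a root: m(0)=3, m(1)=3, m(2)=5, m(3)=9, m(4)=4, m(5)=1, m(6)=0, m(7)=1, m(8)=4, m(9)=9, m(10)=5.
m(6) = 0, so (z − 6) divides m(z); m is reducible.

No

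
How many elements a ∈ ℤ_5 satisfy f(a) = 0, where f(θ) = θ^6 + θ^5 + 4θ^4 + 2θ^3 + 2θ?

Evaluate at each of the 5 elements of ℤ_5:
f(0) = 0 → root; f(1) = 0 → root; f(2) = 0 → root; f(3) = 1; f(4) = 0 → root.
Roots: {0, 1, 2, 4}.

4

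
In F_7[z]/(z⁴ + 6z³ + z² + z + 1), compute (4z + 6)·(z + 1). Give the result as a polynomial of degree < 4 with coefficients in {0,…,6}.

4z^2 + 3z + 6

Multiply in F_7[z]: (4z + 6)·(z + 1) = 4z² + 3z + 6.
Reduced: 4z² + 3z + 6.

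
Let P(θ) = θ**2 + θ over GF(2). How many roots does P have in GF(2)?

Evaluate at each of the 2 elements of GF(2):
P(0) = 0 → root; P(1) = 0 → root.
Roots: {0, 1}.

2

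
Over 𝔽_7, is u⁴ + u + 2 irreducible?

Write h(u) = u⁴ + u + 2.
Check for roots in 𝔽_7: h(0) = 2; h(1) = 4; h(2) = 6; h(3) = 2; h(4) = 3; h(5) = 2; h(6) = 2.
No roots, so no linear factors.
Degree-2 irreducible divisors: test the 21 monic irreducibles of degree 2 over GF(7).
None of them divide h (all give nonzero remainder).
No irreducible factor of degree ≤ 2 exists, so h is irreducible over GF(7).

Yes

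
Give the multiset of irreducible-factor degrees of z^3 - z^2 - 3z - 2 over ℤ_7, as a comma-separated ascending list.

1, 2

Write h(z) = z^3 - z^2 - 3z - 2.
Linear factors from roots: (z - 3).
Complete factorization: h(z) = (z - 3)·(z^2 + 2z + 3).
Factor degrees with multiplicity: 1 + 2 = 3.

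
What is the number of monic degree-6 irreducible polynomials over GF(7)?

19544

x^(7^6) − x is the product of all monic irreducibles of degree dividing 6; Möbius inversion gives N = (1/6) Σ μ(6/d)·7^d.
Divisors of 6: 1, 2, 3, 6; μ(6/d) for each: 1, -1, -1, 1.
Σ = 7^1 − 7^2 − 7^3 + 7^6 = 117264.
N = 117264/6 = 19544.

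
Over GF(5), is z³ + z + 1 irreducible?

Yes

Write m(z) = z³ + z + 1.
Check for roots in GF(5): m(0) = 1; m(1) = 3; m(2) = 1; m(3) = 1; m(4) = 4.
No roots. A degree-3 polynomial over a field with no linear factor is irreducible.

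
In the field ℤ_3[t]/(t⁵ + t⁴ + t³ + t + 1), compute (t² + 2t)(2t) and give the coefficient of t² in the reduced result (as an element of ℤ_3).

1

Multiply in ℤ_3[t]: (t² + 2t)·(2t) = 2t³ + t².
Reduced: 2t³ + t².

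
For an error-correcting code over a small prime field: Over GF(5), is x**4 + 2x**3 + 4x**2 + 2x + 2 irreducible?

Write f(x) = x**4 + 2x**3 + 4x**2 + 2x + 2.
Check for roots in GF(5): f(0) = 2; f(1) = 1; f(2) = 4; f(3) = 4; f(4) = 3.
No roots, so no linear factors.
Degree-2 irreducible divisors: test the 10 monic irreducibles of degree 2 over GF(5).
None of them divide f (all give nonzero remainder).
No irreducible factor of degree ≤ 2 exists, so f is irreducible over GF(5).

Yes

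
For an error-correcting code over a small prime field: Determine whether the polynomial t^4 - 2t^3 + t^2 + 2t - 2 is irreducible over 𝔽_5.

No

Write m(t) = t^4 - 2t^3 + t^2 + 2t - 2.
Check for roots in 𝔽_5: m(0) = 3; m(1) = 0 → root; m(2) = 1; m(3) = 0 → root; m(4) = 0 → root.
m(1) = 0, so (t − 1) divides m(t); m is reducible.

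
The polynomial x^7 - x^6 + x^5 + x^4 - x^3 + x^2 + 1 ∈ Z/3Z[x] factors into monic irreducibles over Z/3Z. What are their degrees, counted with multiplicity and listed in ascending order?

1, 1, 2, 3

Write f(x) = x^7 - x^6 + x^5 + x^4 - x^3 + x^2 + 1.
Roots in Z/3Z: f(0) = 1; f(1) = 0 → root; f(2) = 1.
Linear factors from roots: (x - 1).
Complete factorization: f(x) = (x - 1)^2·(x^2 - x - 1)·(x^3 - x^2 - x - 1).
Factor degrees with multiplicity: 1 + 1 + 2 + 3 = 7.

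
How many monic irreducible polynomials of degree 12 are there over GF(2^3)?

By the necklace-counting formula, N_8(12) = (1/12) Σ_{d|12} μ(12/d)·8^d.
Divisors of 12: 1, 2, 3, 4, 6, 12; μ(12/d) for each: 0, 1, 0, -1, -1, 1.
Σ = 8^2 − 8^4 − 8^6 + 8^12 = 68719210560.
N = 68719210560/12 = 5726600880.

5726600880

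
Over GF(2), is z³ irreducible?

No

Write h(z) = z³.
Check for roots in GF(2): h(0) = 0 → root; h(1) = 1.
h(0) = 0, so (z) divides h(z); h is reducible.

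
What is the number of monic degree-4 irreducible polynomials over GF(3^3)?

132678

The number of monic irreducibles of degree 4 over GF(27) is (1/4)·Σ_{d∣4} μ(4/d) 27^d.
Divisors of 4: 1, 2, 4; μ(4/d) for each: 0, -1, 1.
Σ = − 27^2 + 27^4 = 530712.
N = 530712/4 = 132678.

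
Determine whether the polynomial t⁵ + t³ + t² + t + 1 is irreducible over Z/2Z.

Yes

Write m(t) = t⁵ + t³ + t² + t + 1.
Check for roots in Z/2Z: m(0) = 1; m(1) = 1.
No roots, so no linear factors.
Monic irreducibles of degree 2 over GF(2): t² + t + 1.
None of them divide m (all give nonzero remainder).
No irreducible factor of degree ≤ 2 exists, so m is irreducible over GF(2).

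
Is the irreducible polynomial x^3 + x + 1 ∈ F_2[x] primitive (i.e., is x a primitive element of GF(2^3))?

Write f(x) = x^3 + x + 1.
|GF(2^3)^×| = 2^3 − 1 = 7. Prime factorization: 7 = 7.
f is primitive ⇔ x has order 7 in GF(2)[x]/(f), i.e. x^(7/q) ≠ 1 for each prime q | 7.
x^(1) mod f = x.
None equal 1, so x has full order 7; f is primitive.

Yes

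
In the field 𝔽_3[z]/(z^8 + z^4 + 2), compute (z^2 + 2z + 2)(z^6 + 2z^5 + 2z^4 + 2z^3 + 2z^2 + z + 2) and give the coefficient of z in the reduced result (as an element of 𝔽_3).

0

Multiply in 𝔽_3[z]: (z^2 + 2z + 2)·(z^6 + 2z^5 + 2z^4 + 2z^3 + 2z^2 + z + 2) = z^8 + z^7 + 2z^6 + z^5 + z^4 + 2z^2 + 1.
Reduce using z^8 ≡ 2z^4 + 1 (mod z^8 + z^4 + 2).
Reduced: z^7 + 2z^6 + z^5 + 2z^2 + 2.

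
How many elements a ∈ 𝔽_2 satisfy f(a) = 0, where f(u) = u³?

Evaluate at each of the 2 elements of 𝔽_2:
f(0) = 0 → root; f(1) = 1.
Roots: {0}.

1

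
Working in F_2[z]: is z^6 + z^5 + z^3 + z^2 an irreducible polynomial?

Write f(z) = z^6 + z^5 + z^3 + z^2.
Check for roots in F_2: f(0) = 0 → root; f(1) = 0 → root.
f(0) = 0, so (z) divides f(z); f is reducible.

No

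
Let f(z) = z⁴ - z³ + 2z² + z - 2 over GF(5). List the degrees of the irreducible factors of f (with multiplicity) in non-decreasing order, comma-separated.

Roots in GF(5): f(0) = 3; f(1) = 1; f(2) = 1; f(3) = 3; f(4) = 1.
Complete factorization: f(z) = (z² + z + 1)·(z² - 2z - 2).
Factor degrees with multiplicity: 2 + 2 = 4.

2, 2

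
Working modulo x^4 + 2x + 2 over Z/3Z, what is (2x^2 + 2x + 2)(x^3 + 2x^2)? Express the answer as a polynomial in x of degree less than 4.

Multiply in Z/3Z[x]: (2x^2 + 2x + 2)·(x^3 + 2x^2) = 2x^5 + x^2.
Reduce using x^4 ≡ x + 1 (mod x^4 + 2x + 2).
Reduced: 2x.

2x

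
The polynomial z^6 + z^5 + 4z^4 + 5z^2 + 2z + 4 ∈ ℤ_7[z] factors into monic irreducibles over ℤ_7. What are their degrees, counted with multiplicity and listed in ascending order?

1, 2, 3

Write g(z) = z^6 + z^5 + 4z^4 + 5z^2 + 2z + 4.
Linear factors from roots: (z + 4).
Complete factorization: g(z) = (z + 4)·(z^2 + 5z + 2)·(z^3 + 6z^2 + 5z + 4).
Factor degrees with multiplicity: 1 + 2 + 3 = 6.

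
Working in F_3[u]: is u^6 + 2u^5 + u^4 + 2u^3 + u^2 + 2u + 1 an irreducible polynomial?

Write P(u) = u^6 + 2u^5 + u^4 + 2u^3 + u^2 + 2u + 1.
Check for roots in F_3: P(0) = 1; P(1) = 1; P(2) = 1.
No roots, so no linear factors.
Monic irreducibles of degree 2 over GF(3): u^2 + 1, u^2 + u + 2, u^2 + 2u + 2.
None of them divide P (all give nonzero remainder).
Degree-3 irreducible divisors: test the 8 monic irreducibles of degree 3 over GF(3).
None of them divide P (all give nonzero remainder).
No irreducible factor of degree ≤ 3 exists, so P is irreducible over GF(3).

Yes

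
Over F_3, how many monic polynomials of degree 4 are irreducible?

18

x^(3^4) − x is the product of all monic irreducibles of degree dividing 4; Möbius inversion gives N = (1/4) Σ μ(4/d)·3^d.
Divisors of 4: 1, 2, 4; μ(4/d) for each: 0, -1, 1.
Σ = − 3^2 + 3^4 = 72.
N = 72/4 = 18.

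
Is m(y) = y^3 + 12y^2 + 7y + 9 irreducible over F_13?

Check each element of F_13 for a root: m(0)=9, m(1)=3, m(2)=1, m(3)=9, m(4)=7, m(5)=1, m(6)=10, m(7)=1, m(8)=6, m(9)=5, m(10)=4, m(11)=9, m(12)=0.
m(12) = 0, so (y − 12) divides m(y); m is reducible.

No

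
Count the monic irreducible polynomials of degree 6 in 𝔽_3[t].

116

x^(3^6) − x is the product of all monic irreducibles of degree dividing 6; Möbius inversion gives N = (1/6) Σ μ(6/d)·3^d.
Divisors of 6: 1, 2, 3, 6; μ(6/d) for each: 1, -1, -1, 1.
Σ = 3^1 − 3^2 − 3^3 + 3^6 = 696.
N = 696/6 = 116.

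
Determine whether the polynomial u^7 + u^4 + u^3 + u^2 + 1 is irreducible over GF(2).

Yes

Write m(u) = u^7 + u^4 + u^3 + u^2 + 1.
Check for roots in GF(2): m(0) = 1; m(1) = 1.
No roots, so no linear factors.
Monic irreducibles of degree 2 over GF(2): u^2 + u + 1.
None of them divide m (all give nonzero remainder).
Monic irreducibles of degree 3 over GF(2): u^3 + u + 1, u^3 + u^2 + 1.
None of them divide m (all give nonzero remainder).
No irreducible factor of degree ≤ 3 exists, so m is irreducible over GF(2).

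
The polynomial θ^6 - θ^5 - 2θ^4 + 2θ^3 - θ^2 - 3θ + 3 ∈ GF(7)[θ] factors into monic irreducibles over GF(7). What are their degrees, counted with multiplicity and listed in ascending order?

6

Write g(θ) = θ^6 - θ^5 - 2θ^4 + 2θ^3 - θ^2 - 3θ + 3.
Complete factorization: g(θ) = (θ^6 - θ^5 - 2θ^4 + 2θ^3 - θ^2 - 3θ + 3).
Factor degrees with multiplicity: 6 = 6.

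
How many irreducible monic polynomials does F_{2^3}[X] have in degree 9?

The number of monic irreducibles of degree 9 over GF(8) is (1/9)·Σ_{d∣9} μ(9/d) 8^d.
Divisors of 9: 1, 3, 9; μ(9/d) for each: 0, -1, 1.
Σ = − 8^3 + 8^9 = 134217216.
N = 134217216/9 = 14913024.

14913024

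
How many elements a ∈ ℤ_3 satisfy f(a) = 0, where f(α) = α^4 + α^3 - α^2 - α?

3

Evaluate at each of the 3 elements of ℤ_3:
f(0) = 0 → root; f(1) = 0 → root; f(2) = 0 → root.
Roots: {0, 1, 2}.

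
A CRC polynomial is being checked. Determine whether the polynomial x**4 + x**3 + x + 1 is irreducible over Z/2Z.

Write f(x) = x**4 + x**3 + x + 1.
Check for roots in Z/2Z: f(0) = 1; f(1) = 0 → root.
f(1) = 0, so (x − 1) divides f(x); f is reducible.

No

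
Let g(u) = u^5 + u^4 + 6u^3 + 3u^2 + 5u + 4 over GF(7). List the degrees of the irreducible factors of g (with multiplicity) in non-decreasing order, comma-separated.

Linear factors from roots: (u + 4), (u + 3).
Complete factorization: g(u) = (u + 3)·(u + 4)·(u^3 + u^2 + u + 5).
Factor degrees with multiplicity: 1 + 1 + 3 = 5.

1, 1, 3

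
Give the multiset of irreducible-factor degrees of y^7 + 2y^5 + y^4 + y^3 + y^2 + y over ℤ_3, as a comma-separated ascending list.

1, 1, 1, 2, 2

Write g(y) = y^7 + 2y^5 + y^4 + y^3 + y^2 + y.
Roots in ℤ_3: g(0) = 0 → root; g(1) = 1; g(2) = 0 → root.
Linear factors from roots: (y), (y + 1).
Complete factorization: g(y) = (y)·(y + 1)^2·(y^2 + 2y + 2)^2.
Factor degrees with multiplicity: 1 + 1 + 1 + 2 + 2 = 7.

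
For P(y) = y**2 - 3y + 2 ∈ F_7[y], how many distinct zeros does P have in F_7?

2

Evaluate at each of the 7 elements of F_7:
P(0) = 2; P(1) = 0 → root; P(2) = 0 → root; P(3) = 2; P(4) = 6; P(5) = 5; P(6) = 6.
Roots: {1, 2}.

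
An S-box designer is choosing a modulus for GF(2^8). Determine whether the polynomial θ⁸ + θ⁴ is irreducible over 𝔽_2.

No

Write h(θ) = θ⁸ + θ⁴.
Check for roots in 𝔽_2: h(0) = 0 → root; h(1) = 0 → root.
h(0) = 0, so (θ) divides h(θ); h is reducible.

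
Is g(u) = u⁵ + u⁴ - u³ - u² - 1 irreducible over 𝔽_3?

Check for roots in 𝔽_3: g(0) = 2; g(1) = 2; g(2) = 2.
No roots, so no linear factors.
Monic irreducibles of degree 2 over GF(3): u² + 1, u² + u - 1, u² - u - 1.
None of them divide g (all give nonzero remainder).
No irreducible factor of degree ≤ 2 exists, so g is irreducible over GF(3).

Yes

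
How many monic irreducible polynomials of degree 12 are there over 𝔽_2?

335

The number of monic irreducibles of degree 12 over GF(2) is (1/12)·Σ_{d∣12} μ(12/d) 2^d.
Divisors of 12: 1, 2, 3, 4, 6, 12; μ(12/d) for each: 0, 1, 0, -1, -1, 1.
Σ = 2^2 − 2^4 − 2^6 + 2^12 = 4020.
N = 4020/12 = 335.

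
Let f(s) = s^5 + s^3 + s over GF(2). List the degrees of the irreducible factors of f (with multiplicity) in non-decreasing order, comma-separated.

1, 2, 2

Roots in GF(2): f(0) = 0 → root; f(1) = 1.
Linear factors from roots: (s).
Complete factorization: f(s) = (s)·(s^2 + s + 1)^2.
Factor degrees with multiplicity: 1 + 2 + 2 = 5.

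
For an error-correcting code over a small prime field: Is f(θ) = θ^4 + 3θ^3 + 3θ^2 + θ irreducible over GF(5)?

Check for roots in GF(5): f(0) = 0 → root; f(1) = 3; f(2) = 4; f(3) = 2; f(4) = 0 → root.
f(0) = 0, so (θ) divides f(θ); f is reducible.

No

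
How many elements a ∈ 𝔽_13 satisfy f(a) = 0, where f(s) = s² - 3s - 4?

Evaluate at each of the 13 elements of 𝔽_13:
f(0) = 9; f(1) = 7; f(2) = 7; f(3) = 9; f(4) = 0 → root; f(5) = 6; f(6) = 1; f(7) = 11; f(8) = 10; f(9) = 11; f(10) = 1; f(11) = 6; f(12) = 0 → root.
Roots: {4, 12}.

2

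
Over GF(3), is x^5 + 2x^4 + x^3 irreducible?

Write m(x) = x^5 + 2x^4 + x^3.
Check for roots in GF(3): m(0) = 0 → root; m(1) = 1; m(2) = 0 → root.
m(0) = 0, so (x) divides m(x); m is reducible.

No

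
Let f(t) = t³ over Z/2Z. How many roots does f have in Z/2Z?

1

Evaluate at each of the 2 elements of Z/2Z:
f(0) = 0 → root; f(1) = 1.
Roots: {0}.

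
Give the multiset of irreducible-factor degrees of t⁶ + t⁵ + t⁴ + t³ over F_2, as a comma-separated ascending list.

1, 1, 1, 1, 1, 1

Write g(t) = t⁶ + t⁵ + t⁴ + t³.
Roots in F_2: g(0) = 0 → root; g(1) = 0 → root.
Linear factors from roots: (t), (t + 1).
Complete factorization: g(t) = (t)^3·(t + 1)^3.
Factor degrees with multiplicity: 1 + 1 + 1 + 1 + 1 + 1 = 6.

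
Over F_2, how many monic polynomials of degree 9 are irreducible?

Gauss's count: N_{2}(9) = (1/9) Σ_{d|9} μ(9/d)·2^d.
Divisors of 9: 1, 3, 9; μ(9/d) for each: 0, -1, 1.
Σ = − 2^3 + 2^9 = 504.
N = 504/9 = 56.

56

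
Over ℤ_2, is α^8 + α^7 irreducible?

No

Write h(α) = α^8 + α^7.
Check for roots in ℤ_2: h(0) = 0 → root; h(1) = 0 → root.
h(0) = 0, so (α) divides h(α); h is reducible.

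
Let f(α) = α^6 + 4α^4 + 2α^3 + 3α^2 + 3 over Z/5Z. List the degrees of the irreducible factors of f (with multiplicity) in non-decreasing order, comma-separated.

Roots in Z/5Z: f(0) = 3; f(1) = 3; f(2) = 4; f(3) = 2; f(4) = 4.
Complete factorization: f(α) = (α^3 + 2α^2 + 2α + 3)·(α^3 + 3α^2 + α + 1).
Factor degrees with multiplicity: 3 + 3 = 6.

3, 3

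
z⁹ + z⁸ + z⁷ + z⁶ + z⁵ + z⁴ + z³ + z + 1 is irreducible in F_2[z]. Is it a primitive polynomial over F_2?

Write f(z) = z⁹ + z⁸ + z⁷ + z⁶ + z⁵ + z⁴ + z³ + z + 1.
|GF(2^9)^×| = 2^9 − 1 = 511. Prime factorization: 511 = 7·73.
f is primitive ⇔ z has order 511 in GF(2)[z]/(f), i.e. z^(511/q) ≠ 1 for each prime q | 511.
z^(73) mod f = z⁶ + z⁵ + z².
z^(7) mod f = z⁷.
None equal 1, so z has full order 511; f is primitive.

Yes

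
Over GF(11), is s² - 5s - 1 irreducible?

Yes

Write h(s) = s² - 5s - 1.
Check each element of GF(11) for a root: h(0)=10, h(1)=6, h(2)=4, h(3)=4, h(4)=6, h(5)=10, h(6)=5, h(7)=2, h(8)=1, h(9)=2, h(10)=5.
No roots. A degree-2 polynomial over a field with no linear factor is irreducible.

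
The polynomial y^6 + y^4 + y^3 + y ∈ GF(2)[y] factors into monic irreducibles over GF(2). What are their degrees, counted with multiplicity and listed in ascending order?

1, 1, 1, 1, 2

Write h(y) = y^6 + y^4 + y^3 + y.
Roots in GF(2): h(0) = 0 → root; h(1) = 0 → root.
Linear factors from roots: (y), (y + 1).
Complete factorization: h(y) = (y)·(y + 1)^3·(y^2 + y + 1).
Factor degrees with multiplicity: 1 + 1 + 1 + 1 + 2 = 6.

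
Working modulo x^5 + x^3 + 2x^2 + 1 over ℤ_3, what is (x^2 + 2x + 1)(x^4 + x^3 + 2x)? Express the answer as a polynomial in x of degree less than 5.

Multiply in ℤ_3[x]: (x^2 + 2x + 1)·(x^4 + x^3 + 2x) = x^6 + x^2 + 2x.
Reduce using x^5 ≡ 2x^3 + x^2 + 2 (mod x^5 + x^3 + 2x^2 + 1).
Reduced: 2x^4 + x^3 + x^2 + x.

2x^4 + x^3 + x^2 + x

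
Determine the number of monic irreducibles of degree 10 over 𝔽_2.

By the necklace-counting formula, N_2(10) = (1/10) Σ_{d|10} μ(10/d)·2^d.
Divisors of 10: 1, 2, 5, 10; μ(10/d) for each: 1, -1, -1, 1.
Σ = 2^1 − 2^2 − 2^5 + 2^10 = 990.
N = 990/10 = 99.

99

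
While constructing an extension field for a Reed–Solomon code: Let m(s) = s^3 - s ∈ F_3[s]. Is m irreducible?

No

Check for roots in F_3: m(0) = 0 → root; m(1) = 0 → root; m(2) = 0 → root.
m(0) = 0, so (s) divides m(s); m is reducible.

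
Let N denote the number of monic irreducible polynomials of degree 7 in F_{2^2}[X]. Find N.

2340

By the necklace-counting formula, N_4(7) = (1/7) Σ_{d|7} μ(7/d)·4^d.
Divisors of 7: 1, 7; μ(7/d) for each: -1, 1.
Σ = − 4^1 + 4^7 = 16380.
N = 16380/7 = 2340.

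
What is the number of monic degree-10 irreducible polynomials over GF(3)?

Gauss's count: N_{3}(10) = (1/10) Σ_{d|10} μ(10/d)·3^d.
Divisors of 10: 1, 2, 5, 10; μ(10/d) for each: 1, -1, -1, 1.
Σ = 3^1 − 3^2 − 3^5 + 3^10 = 58800.
N = 58800/10 = 5880.

5880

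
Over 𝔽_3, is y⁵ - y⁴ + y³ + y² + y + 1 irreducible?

Yes

Write f(y) = y⁵ - y⁴ + y³ + y² + y + 1.
Check for roots in 𝔽_3: f(0) = 1; f(1) = 1; f(2) = 1.
No roots, so no linear factors.
Monic irreducibles of degree 2 over GF(3): y² + 1, y² + y - 1, y² - y - 1.
None of them divide f (all give nonzero remainder).
No irreducible factor of degree ≤ 2 exists, so f is irreducible over GF(3).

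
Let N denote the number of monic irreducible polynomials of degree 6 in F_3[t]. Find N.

By the necklace-counting formula, N_3(6) = (1/6) Σ_{d|6} μ(6/d)·3^d.
Divisors of 6: 1, 2, 3, 6; μ(6/d) for each: 1, -1, -1, 1.
Σ = 3^1 − 3^2 − 3^3 + 3^6 = 696.
N = 696/6 = 116.

116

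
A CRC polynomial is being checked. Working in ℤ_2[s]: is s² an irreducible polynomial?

No

Write h(s) = s².
Check for roots in ℤ_2: h(0) = 0 → root; h(1) = 1.
h(0) = 0, so (s) divides h(s); h is reducible.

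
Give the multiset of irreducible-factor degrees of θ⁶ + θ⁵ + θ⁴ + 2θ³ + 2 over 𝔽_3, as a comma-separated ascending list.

Write g(θ) = θ⁶ + θ⁵ + θ⁴ + 2θ³ + 2.
Roots in 𝔽_3: g(0) = 2; g(1) = 1; g(2) = 1.
Complete factorization: g(θ) = (θ³ + 2θ + 2)·(θ³ + θ² + 2θ + 1).
Factor degrees with multiplicity: 3 + 3 = 6.

3, 3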